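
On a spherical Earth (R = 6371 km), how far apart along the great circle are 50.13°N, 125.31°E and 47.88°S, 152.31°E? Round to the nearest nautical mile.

6048 nmi

Δλ = 152.31 − 125.31 = 27.00°.
Δφ = -47.88 − 50.13 = -98.01°.
a = sin²(Δφ/2) + cos φ₁ · cos φ₂ · sin²(Δλ/2) = 0.593103.
c = 2·atan2(√a, √(1−a)) = 1.75810 rad → d = 6371·c ≈ 11200.83 km ≈ 6047.97 nmi.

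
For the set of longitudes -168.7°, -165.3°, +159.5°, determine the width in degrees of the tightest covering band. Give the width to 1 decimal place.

35.2°

Sort the longitudes: -168.7°, -165.3°, +159.5°.
Eastward gaps between consecutive values (wrapping around): 3.4°, 324.8°, 31.8°.
Largest gap = 324.8° ⇒ minimal covering band is its complement: 360° − 324.8° = 35.2°.
Band runs from +159.5° eastward to -165.3°, crossing the antimeridian.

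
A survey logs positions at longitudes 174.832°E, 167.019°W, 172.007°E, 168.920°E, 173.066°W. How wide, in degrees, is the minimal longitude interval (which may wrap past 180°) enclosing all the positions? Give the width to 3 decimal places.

Sort the longitudes: -173.066°, -167.019°, +168.920°, +172.007°, +174.832°.
Eastward gaps between consecutive values (wrapping around): 6.047°, 335.939°, 3.087°, 2.825°, 12.102°.
Largest gap = 335.939° ⇒ minimal covering band is its complement: 360° − 335.939° = 24.061°.
Band runs from +168.920° eastward to -167.019°, crossing the antimeridian.

24.061°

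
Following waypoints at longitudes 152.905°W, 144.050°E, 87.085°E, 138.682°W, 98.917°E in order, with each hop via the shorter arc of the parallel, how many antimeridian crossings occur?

Leg 1: -152.905° → +144.050°, shortest Δλ = -63.045° (west) — crosses 180°.
Leg 2: +144.050° → +87.085°, shortest Δλ = -56.965° (west) — does not cross 180°.
Leg 3: +87.085° → -138.682°, shortest Δλ = 134.233° (east) — crosses 180°.
Leg 4: -138.682° → +98.917°, shortest Δλ = -122.401° (west) — crosses 180°.
Total crossings: 3.

3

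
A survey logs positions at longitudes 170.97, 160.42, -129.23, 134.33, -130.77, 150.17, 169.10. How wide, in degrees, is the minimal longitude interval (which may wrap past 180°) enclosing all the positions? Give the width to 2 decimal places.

96.44°

Sort the longitudes: -130.77°, -129.23°, +134.33°, +150.17°, +160.42°, +169.10°, +170.97°.
Eastward gaps between consecutive values (wrapping around): 1.54°, 263.56°, 15.84°, 10.25°, 8.68°, 1.87°, 58.26°.
Largest gap = 263.56° ⇒ minimal covering band is its complement: 360° − 263.56° = 96.44°.
Band runs from +134.33° eastward to -129.23°, crossing the antimeridian.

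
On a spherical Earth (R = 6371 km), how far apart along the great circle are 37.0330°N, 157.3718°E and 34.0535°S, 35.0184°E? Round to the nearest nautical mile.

8029 nmi

Δλ = 35.0184 − 157.3718 = -122.3534°.
Δφ = -34.0535 − 37.0330 = -71.0865°.
a = sin²(Δφ/2) + cos φ₁ · cos φ₂ · sin²(Δλ/2) = 0.845596.
c = 2·atan2(√a, √(1−a)) = 2.33393 rad → d = 6371·c ≈ 14869.49 km ≈ 8028.88 nmi.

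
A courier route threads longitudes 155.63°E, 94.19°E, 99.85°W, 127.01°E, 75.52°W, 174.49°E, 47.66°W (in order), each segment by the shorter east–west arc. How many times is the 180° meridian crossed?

Leg 1: +155.63° → +94.19°, shortest Δλ = -61.44° (west) — does not cross 180°.
Leg 2: +94.19° → -99.85°, shortest Δλ = 165.96° (east) — crosses 180°.
Leg 3: -99.85° → +127.01°, shortest Δλ = -133.14° (west) — crosses 180°.
Leg 4: +127.01° → -75.52°, shortest Δλ = 157.47° (east) — crosses 180°.
Leg 5: -75.52° → +174.49°, shortest Δλ = -109.99° (west) — crosses 180°.
Leg 6: +174.49° → -47.66°, shortest Δλ = 137.85° (east) — crosses 180°.
Total crossings: 5.

5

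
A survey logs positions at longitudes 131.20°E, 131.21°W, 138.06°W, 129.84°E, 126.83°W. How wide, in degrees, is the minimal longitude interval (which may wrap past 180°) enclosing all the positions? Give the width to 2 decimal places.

103.33°

Sort the longitudes: -138.06°, -131.21°, -126.83°, +129.84°, +131.20°.
Eastward gaps between consecutive values (wrapping around): 6.85°, 4.38°, 256.67°, 1.36°, 90.74°.
Largest gap = 256.67° ⇒ minimal covering band is its complement: 360° − 256.67° = 103.33°.
Band runs from +129.84° eastward to -126.83°, crossing the antimeridian.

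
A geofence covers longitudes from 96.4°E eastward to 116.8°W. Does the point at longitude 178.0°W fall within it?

Yes

Band width going east from +96.4° to -116.8°: ((-116.8 − 96.4) mod 360) = 146.8°.
Offset of -178.0° east of the west edge: ((-178.0 − 96.4) mod 360) = 85.6°.
85.6° ≤ 146.8° ⇒ inside.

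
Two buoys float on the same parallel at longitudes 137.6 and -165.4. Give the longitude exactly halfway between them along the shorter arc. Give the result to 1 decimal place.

+166.1°

Signed shortest Δλ from +137.6° to -165.4° is +57.0°.
Midpoint longitude = +137.6° + (+57.0°)/2 = +137.6° + 28.5° = +166.1°.
(The naïve average (+137.6 + -165.4)/2 = -13.9° is on the wrong side of the globe.)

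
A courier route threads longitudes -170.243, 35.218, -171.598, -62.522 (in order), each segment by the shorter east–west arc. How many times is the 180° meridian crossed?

Leg 1: -170.243° → +35.218°, shortest Δλ = -154.539° (west) — crosses 180°.
Leg 2: +35.218° → -171.598°, shortest Δλ = 153.184° (east) — crosses 180°.
Leg 3: -171.598° → -62.522°, shortest Δλ = 109.076° (east) — does not cross 180°.
Total crossings: 2.

2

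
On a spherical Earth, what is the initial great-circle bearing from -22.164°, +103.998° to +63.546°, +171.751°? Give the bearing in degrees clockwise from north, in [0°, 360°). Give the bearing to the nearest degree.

Δλ = 171.751 − 103.998 = 67.753°.
θ = atan2( sin Δλ · cos φ₂ , cos φ₁ · sin φ₂ − sin φ₁ · cos φ₂ · cos Δλ )
  = atan2(0.41232, 0.89277) = 24.790° → normalised to [0°, 360°): 24.790°.

25°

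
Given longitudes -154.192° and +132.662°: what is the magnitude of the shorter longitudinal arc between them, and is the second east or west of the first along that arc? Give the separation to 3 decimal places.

Raw difference: 132.662 − -154.192 = 286.854°.
Normalise into (−180°, 180°]: 286.854° − 360° = -73.146°.
Negative ⇒ the second point lies to the west; separation 73.146°.

73.146° west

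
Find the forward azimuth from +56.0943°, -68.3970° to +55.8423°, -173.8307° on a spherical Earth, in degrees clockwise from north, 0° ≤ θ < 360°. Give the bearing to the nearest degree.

Δλ = -173.8307 − -68.3970 = -105.4337°.
θ = atan2( sin Δλ · cos φ₂ , cos φ₁ · sin φ₂ − sin φ₁ · cos φ₂ · cos Δλ )
  = atan2(-0.54123, 0.58561) = -42.744° → normalised to [0°, 360°): 317.256°.

317°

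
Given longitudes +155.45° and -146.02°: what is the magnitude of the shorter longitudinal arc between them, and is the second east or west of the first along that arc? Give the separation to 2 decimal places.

Raw difference: -146.02 − 155.45 = -301.47°.
Normalise into (−180°, 180°]: -301.47° + 360° = 58.53°.
Positive ⇒ the second point lies to the east; separation 58.53°.

58.53° east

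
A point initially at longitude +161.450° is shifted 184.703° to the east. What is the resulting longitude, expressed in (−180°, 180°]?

Start at +161.450°; shift +184.703° → +346.153°.
+346.153° lies outside (−180°, 180°]; subtract 360° → -13.847°.

-13.847°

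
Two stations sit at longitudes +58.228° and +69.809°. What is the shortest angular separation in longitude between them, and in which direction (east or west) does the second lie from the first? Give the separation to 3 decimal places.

Raw difference: 69.809 − 58.228 = 11.581°.
Normalise into (−180°, 180°]: 11.581° stays 11.581°.
Positive ⇒ the second point lies to the east; separation 11.581°.

11.581° east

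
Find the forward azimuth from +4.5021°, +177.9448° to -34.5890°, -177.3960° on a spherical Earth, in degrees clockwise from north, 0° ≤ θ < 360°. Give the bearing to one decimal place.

Δλ = -177.3960 − 177.9448 = -355.3408°; wrapped into (−180°, 180°]: 4.6592°.
θ = atan2( sin Δλ · cos φ₂ , cos φ₁ · sin φ₂ − sin φ₁ · cos φ₂ · cos Δλ )
  = atan2(0.06687, -0.63034) = 173.944° → normalised to [0°, 360°): 173.944°.

173.9°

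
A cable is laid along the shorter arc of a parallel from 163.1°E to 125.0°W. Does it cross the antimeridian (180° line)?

Yes

Naïve |-125.0 − 163.1| = 288.1° > 180°, so the shorter arc goes the other way round — across 180°.
Signed shortest Δλ = ((-125.0 − 163.1 + 180) mod 360) − 180 = 71.9°.
Going east by 71.9° from +163.1° passes through 180° before reaching -125.0°.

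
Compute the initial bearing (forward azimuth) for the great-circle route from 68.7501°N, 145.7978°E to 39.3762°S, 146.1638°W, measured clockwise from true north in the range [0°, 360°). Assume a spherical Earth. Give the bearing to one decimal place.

124.9°

Δλ = -146.1638 − 145.7978 = -291.9616°; wrapped into (−180°, 180°]: 68.0384°.
θ = atan2( sin Δλ · cos φ₂ , cos φ₁ · sin φ₂ − sin φ₁ · cos φ₂ · cos Δλ )
  = atan2(0.71690, -0.49937) = 124.860° → normalised to [0°, 360°): 124.860°.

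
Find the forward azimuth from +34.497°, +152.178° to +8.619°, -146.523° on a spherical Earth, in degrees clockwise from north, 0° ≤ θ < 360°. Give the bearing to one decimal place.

99.5°

Δλ = -146.523 − 152.178 = -298.701°; wrapped into (−180°, 180°]: 61.299°.
θ = atan2( sin Δλ · cos φ₂ , cos φ₁ · sin φ₂ − sin φ₁ · cos φ₂ · cos Δλ )
  = atan2(0.86723, -0.14541) = 99.518° → normalised to [0°, 360°): 99.518°.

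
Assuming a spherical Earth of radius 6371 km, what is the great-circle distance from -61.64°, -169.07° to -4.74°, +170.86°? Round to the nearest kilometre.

6543 km

Δλ = 170.86 − -169.07 = 339.93°; wrapped into (−180°, 180°]: -20.07°.
Δφ = -4.74 − -61.64 = 56.90°.
a = sin²(Δφ/2) + cos φ₁ · cos φ₂ · sin²(Δλ/2) = 0.241322.
c = 2·atan2(√a, √(1−a)) = 1.02704 rad → d = 6371·c ≈ 6543.26 km.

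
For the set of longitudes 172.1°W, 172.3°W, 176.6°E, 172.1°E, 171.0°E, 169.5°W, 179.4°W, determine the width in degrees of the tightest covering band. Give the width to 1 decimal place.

19.5°

Sort the longitudes: -179.4°, -172.3°, -172.1°, -169.5°, +171.0°, +172.1°, +176.6°.
Eastward gaps between consecutive values (wrapping around): 7.1°, 0.2°, 2.6°, 340.5°, 1.1°, 4.5°, 4.0°.
Largest gap = 340.5° ⇒ minimal covering band is its complement: 360° − 340.5° = 19.5°.
Band runs from +171.0° eastward to -169.5°, crossing the antimeridian.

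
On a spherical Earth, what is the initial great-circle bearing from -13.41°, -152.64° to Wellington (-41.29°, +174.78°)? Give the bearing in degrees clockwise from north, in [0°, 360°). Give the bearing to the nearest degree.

Δλ = 174.78 − -152.64 = 327.42°; wrapped into (−180°, 180°]: -32.58°.
θ = atan2( sin Δλ · cos φ₂ , cos φ₁ · sin φ₂ − sin φ₁ · cos φ₂ · cos Δλ )
  = atan2(-0.40460, -0.49504) = -140.741° → normalised to [0°, 360°): 219.259°.

219°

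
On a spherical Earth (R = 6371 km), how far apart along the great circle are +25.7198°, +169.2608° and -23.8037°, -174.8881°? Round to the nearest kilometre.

Δλ = -174.8881 − 169.2608 = -344.1489°; wrapped into (−180°, 180°]: 15.8511°.
Δφ = -23.8037 − 25.7198 = -49.5235°.
a = sin²(Δφ/2) + cos φ₁ · cos φ₂ · sin²(Δλ/2) = 0.191104.
c = 2·atan2(√a, √(1−a)) = 0.90486 rad → d = 6371·c ≈ 5764.89 km.

5765 km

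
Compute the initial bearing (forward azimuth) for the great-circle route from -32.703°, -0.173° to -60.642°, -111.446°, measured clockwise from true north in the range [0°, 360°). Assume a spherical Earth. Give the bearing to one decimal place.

208.8°

Δλ = -111.446 − -0.173 = -111.273°.
θ = atan2( sin Δλ · cos φ₂ , cos φ₁ · sin φ₂ − sin φ₁ · cos φ₂ · cos Δλ )
  = atan2(-0.45686, -0.82952) = -151.156° → normalised to [0°, 360°): 208.844°.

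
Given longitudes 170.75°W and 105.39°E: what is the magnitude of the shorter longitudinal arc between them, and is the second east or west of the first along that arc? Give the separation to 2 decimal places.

83.86° west

Raw difference: 105.39 − -170.75 = 276.14°.
Normalise into (−180°, 180°]: 276.14° − 360° = -83.86°.
Negative ⇒ the second point lies to the west; separation 83.86°.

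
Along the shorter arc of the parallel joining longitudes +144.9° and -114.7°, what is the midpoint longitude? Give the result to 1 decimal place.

-164.9°

Signed shortest Δλ from +144.9° to -114.7° is +100.4°.
Midpoint longitude = +144.9° + (+100.4°)/2 = +144.9° + 50.2° = +195.1°.
Normalise into (−180°, 180°]: -164.9°.
(The naïve average (+144.9 + -114.7)/2 = 15.1° is on the wrong side of the globe.)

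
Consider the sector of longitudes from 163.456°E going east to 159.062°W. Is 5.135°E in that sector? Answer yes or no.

Band width going east from +163.456° to -159.062°: ((-159.062 − 163.456) mod 360) = 37.482°.
Offset of +5.135° east of the west edge: ((5.135 − 163.456) mod 360) = 201.679°.
201.679° > 37.482° ⇒ outside.

No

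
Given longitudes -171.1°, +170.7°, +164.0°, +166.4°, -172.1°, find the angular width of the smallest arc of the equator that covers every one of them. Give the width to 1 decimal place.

Sort the longitudes: -172.1°, -171.1°, +164.0°, +166.4°, +170.7°.
Eastward gaps between consecutive values (wrapping around): 1.0°, 335.1°, 2.4°, 4.3°, 17.2°.
Largest gap = 335.1° ⇒ minimal covering band is its complement: 360° − 335.1° = 24.9°.
Band runs from +164.0° eastward to -171.1°, crossing the antimeridian.

24.9°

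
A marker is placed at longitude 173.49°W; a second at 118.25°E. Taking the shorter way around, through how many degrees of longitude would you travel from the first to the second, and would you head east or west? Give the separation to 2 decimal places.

68.26° west

Raw difference: 118.25 − -173.49 = 291.74°.
Normalise into (−180°, 180°]: 291.74° − 360° = -68.26°.
Negative ⇒ the second point lies to the west; separation 68.26°.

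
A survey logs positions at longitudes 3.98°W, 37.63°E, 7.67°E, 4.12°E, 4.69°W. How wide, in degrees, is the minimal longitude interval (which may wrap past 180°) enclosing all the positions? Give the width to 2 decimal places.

Sort the longitudes: -4.69°, -3.98°, +4.12°, +7.67°, +37.63°.
Eastward gaps between consecutive values (wrapping around): 0.71°, 8.10°, 3.55°, 29.96°, 317.68°.
Largest gap = 317.68° ⇒ minimal covering band is its complement: 360° − 317.68° = 42.32°.
Band runs from -4.69° eastward to +37.63°.

42.32°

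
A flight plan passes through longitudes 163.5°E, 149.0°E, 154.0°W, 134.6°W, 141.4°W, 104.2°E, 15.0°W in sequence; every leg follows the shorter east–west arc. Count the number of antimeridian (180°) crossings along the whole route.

Leg 1: +163.5° → +149.0°, shortest Δλ = -14.5° (west) — does not cross 180°.
Leg 2: +149.0° → -154.0°, shortest Δλ = 57.0° (east) — crosses 180°.
Leg 3: -154.0° → -134.6°, shortest Δλ = 19.4° (east) — does not cross 180°.
Leg 4: -134.6° → -141.4°, shortest Δλ = -6.8° (west) — does not cross 180°.
Leg 5: -141.4° → +104.2°, shortest Δλ = -114.4° (west) — crosses 180°.
Leg 6: +104.2° → -15.0°, shortest Δλ = -119.2° (west) — does not cross 180°.
Total crossings: 2.

2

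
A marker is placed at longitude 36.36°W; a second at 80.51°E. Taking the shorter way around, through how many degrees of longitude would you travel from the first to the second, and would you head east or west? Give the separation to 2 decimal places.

116.87° east

Raw difference: 80.51 − -36.36 = 116.87°.
Normalise into (−180°, 180°]: 116.87° stays 116.87°.
Positive ⇒ the second point lies to the east; separation 116.87°.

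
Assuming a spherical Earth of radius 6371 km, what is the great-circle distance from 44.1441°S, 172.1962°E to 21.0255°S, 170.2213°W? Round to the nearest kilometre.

Δλ = -170.2213 − 172.1962 = -342.4175°; wrapped into (−180°, 180°]: 17.5825°.
Δφ = -21.0255 − -44.1441 = 23.1186°.
a = sin²(Δφ/2) + cos φ₁ · cos φ₂ · sin²(Δλ/2) = 0.055799.
c = 2·atan2(√a, √(1−a)) = 0.47694 rad → d = 6371·c ≈ 3038.60 km.

3039 km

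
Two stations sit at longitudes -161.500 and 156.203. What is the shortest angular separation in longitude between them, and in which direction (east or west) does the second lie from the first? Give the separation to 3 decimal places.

Raw difference: 156.203 − -161.500 = 317.703°.
Normalise into (−180°, 180°]: 317.703° − 360° = -42.297°.
Negative ⇒ the second point lies to the west; separation 42.297°.

42.297° west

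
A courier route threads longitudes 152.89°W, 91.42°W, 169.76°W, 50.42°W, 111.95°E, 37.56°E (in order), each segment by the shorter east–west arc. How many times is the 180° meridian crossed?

Leg 1: -152.89° → -91.42°, shortest Δλ = 61.47° (east) — does not cross 180°.
Leg 2: -91.42° → -169.76°, shortest Δλ = -78.34° (west) — does not cross 180°.
Leg 3: -169.76° → -50.42°, shortest Δλ = 119.34° (east) — does not cross 180°.
Leg 4: -50.42° → +111.95°, shortest Δλ = 162.37° (east) — does not cross 180°.
Leg 5: +111.95° → +37.56°, shortest Δλ = -74.39° (west) — does not cross 180°.
Total crossings: 0.

0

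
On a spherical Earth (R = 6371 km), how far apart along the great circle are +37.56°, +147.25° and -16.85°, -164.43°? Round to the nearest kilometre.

7880 km

Δλ = -164.43 − 147.25 = -311.68°; wrapped into (−180°, 180°]: 48.32°.
Δφ = -16.85 − 37.56 = -54.41°.
a = sin²(Δφ/2) + cos φ₁ · cos φ₂ · sin²(Δλ/2) = 0.336100.
c = 2·atan2(√a, √(1−a)) = 1.23682 rad → d = 6371·c ≈ 7879.80 km.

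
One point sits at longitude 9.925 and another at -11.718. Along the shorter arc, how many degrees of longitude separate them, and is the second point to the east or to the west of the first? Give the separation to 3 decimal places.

Raw difference: -11.718 − 9.925 = -21.643°.
Normalise into (−180°, 180°]: -21.643° stays -21.643°.
Negative ⇒ the second point lies to the west; separation 21.643°.

21.643° west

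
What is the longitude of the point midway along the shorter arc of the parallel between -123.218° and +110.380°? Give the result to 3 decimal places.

+173.581°

Signed shortest Δλ from -123.218° to +110.380° is -126.402°.
Midpoint longitude = -123.218° + (-126.402°)/2 = -123.218° − 63.201° = -186.419°.
Normalise into (−180°, 180°]: +173.581°.
(The naïve average (-123.218 + +110.380)/2 = -6.419° is on the wrong side of the globe.)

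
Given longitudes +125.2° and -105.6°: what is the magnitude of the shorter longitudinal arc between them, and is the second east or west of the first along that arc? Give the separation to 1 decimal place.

Raw difference: -105.6 − 125.2 = -230.8°.
Normalise into (−180°, 180°]: -230.8° + 360° = 129.2°.
Positive ⇒ the second point lies to the east; separation 129.2°.

129.2° east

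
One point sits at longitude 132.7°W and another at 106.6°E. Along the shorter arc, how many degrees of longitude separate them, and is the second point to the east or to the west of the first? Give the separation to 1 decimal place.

Raw difference: 106.6 − -132.7 = 239.3°.
Normalise into (−180°, 180°]: 239.3° − 360° = -120.7°.
Negative ⇒ the second point lies to the west; separation 120.7°.

120.7° west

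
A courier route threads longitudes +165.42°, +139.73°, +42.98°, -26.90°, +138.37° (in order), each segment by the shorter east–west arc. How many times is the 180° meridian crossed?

0

Leg 1: +165.42° → +139.73°, shortest Δλ = -25.69° (west) — does not cross 180°.
Leg 2: +139.73° → +42.98°, shortest Δλ = -96.75° (west) — does not cross 180°.
Leg 3: +42.98° → -26.90°, shortest Δλ = -69.88° (west) — does not cross 180°.
Leg 4: -26.90° → +138.37°, shortest Δλ = 165.27° (east) — does not cross 180°.
Total crossings: 0.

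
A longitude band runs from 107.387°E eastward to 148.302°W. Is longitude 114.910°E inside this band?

Band width going east from +107.387° to -148.302°: ((-148.302 − 107.387) mod 360) = 104.311°.
Offset of +114.910° east of the west edge: ((114.910 − 107.387) mod 360) = 7.523°.
7.523° ≤ 104.311° ⇒ inside.

Yes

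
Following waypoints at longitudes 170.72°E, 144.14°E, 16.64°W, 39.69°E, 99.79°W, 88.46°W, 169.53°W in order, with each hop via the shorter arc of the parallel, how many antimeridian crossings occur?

0

Leg 1: +170.72° → +144.14°, shortest Δλ = -26.58° (west) — does not cross 180°.
Leg 2: +144.14° → -16.64°, shortest Δλ = -160.78° (west) — does not cross 180°.
Leg 3: -16.64° → +39.69°, shortest Δλ = 56.33° (east) — does not cross 180°.
Leg 4: +39.69° → -99.79°, shortest Δλ = -139.48° (west) — does not cross 180°.
Leg 5: -99.79° → -88.46°, shortest Δλ = 11.33° (east) — does not cross 180°.
Leg 6: -88.46° → -169.53°, shortest Δλ = -81.07° (west) — does not cross 180°.
Total crossings: 0.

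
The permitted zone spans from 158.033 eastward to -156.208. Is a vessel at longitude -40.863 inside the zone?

Band width going east from +158.033° to -156.208°: ((-156.208 − 158.033) mod 360) = 45.759°.
Offset of -40.863° east of the west edge: ((-40.863 − 158.033) mod 360) = 161.104°.
161.104° > 45.759° ⇒ outside.

No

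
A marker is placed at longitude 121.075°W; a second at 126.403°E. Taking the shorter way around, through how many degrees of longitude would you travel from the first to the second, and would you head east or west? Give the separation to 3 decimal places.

Raw difference: 126.403 − -121.075 = 247.478°.
Normalise into (−180°, 180°]: 247.478° − 360° = -112.522°.
Negative ⇒ the second point lies to the west; separation 112.522°.

112.522° west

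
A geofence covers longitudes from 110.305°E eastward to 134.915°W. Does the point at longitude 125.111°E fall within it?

Band width going east from +110.305° to -134.915°: ((-134.915 − 110.305) mod 360) = 114.780°.
Offset of +125.111° east of the west edge: ((125.111 − 110.305) mod 360) = 14.806°.
14.806° ≤ 114.780° ⇒ inside.

Yes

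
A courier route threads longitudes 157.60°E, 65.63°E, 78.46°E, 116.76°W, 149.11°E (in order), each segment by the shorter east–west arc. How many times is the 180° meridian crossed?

Leg 1: +157.60° → +65.63°, shortest Δλ = -91.97° (west) — does not cross 180°.
Leg 2: +65.63° → +78.46°, shortest Δλ = 12.83° (east) — does not cross 180°.
Leg 3: +78.46° → -116.76°, shortest Δλ = 164.78° (east) — crosses 180°.
Leg 4: -116.76° → +149.11°, shortest Δλ = -94.13° (west) — crosses 180°.
Total crossings: 2.

2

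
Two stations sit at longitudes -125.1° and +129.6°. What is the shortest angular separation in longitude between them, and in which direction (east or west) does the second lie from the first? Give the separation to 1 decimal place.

Raw difference: 129.6 − -125.1 = 254.7°.
Normalise into (−180°, 180°]: 254.7° − 360° = -105.3°.
Negative ⇒ the second point lies to the west; separation 105.3°.

105.3° west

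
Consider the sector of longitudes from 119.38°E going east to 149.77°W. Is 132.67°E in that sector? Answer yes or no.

Band width going east from +119.38° to -149.77°: ((-149.77 − 119.38) mod 360) = 90.85°.
Offset of +132.67° east of the west edge: ((132.67 − 119.38) mod 360) = 13.29°.
13.29° ≤ 90.85° ⇒ inside.

Yes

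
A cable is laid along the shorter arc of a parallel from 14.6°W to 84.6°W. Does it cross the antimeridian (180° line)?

No

Signed shortest Δλ = ((-84.6 − -14.6 + 180) mod 360) − 180 = -70.0°.
Going west by 70.0° from -14.6° reaches -84.6° without touching 180°.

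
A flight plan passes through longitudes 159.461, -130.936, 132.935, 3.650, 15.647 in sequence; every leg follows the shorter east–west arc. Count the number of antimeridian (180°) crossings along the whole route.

Leg 1: +159.461° → -130.936°, shortest Δλ = 69.603° (east) — crosses 180°.
Leg 2: -130.936° → +132.935°, shortest Δλ = -96.129° (west) — crosses 180°.
Leg 3: +132.935° → +3.650°, shortest Δλ = -129.285° (west) — does not cross 180°.
Leg 4: +3.650° → +15.647°, shortest Δλ = 11.997° (east) — does not cross 180°.
Total crossings: 2.

2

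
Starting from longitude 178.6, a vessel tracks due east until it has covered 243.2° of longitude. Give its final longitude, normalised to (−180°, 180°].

Start at +178.6°; shift +243.2° → +421.8°.
+421.8° lies outside (−180°, 180°]; subtract 360° → +61.8°.

+61.8°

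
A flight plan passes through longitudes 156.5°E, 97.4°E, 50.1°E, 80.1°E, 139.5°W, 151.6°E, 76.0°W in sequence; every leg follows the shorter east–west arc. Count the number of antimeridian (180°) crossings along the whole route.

3

Leg 1: +156.5° → +97.4°, shortest Δλ = -59.1° (west) — does not cross 180°.
Leg 2: +97.4° → +50.1°, shortest Δλ = -47.3° (west) — does not cross 180°.
Leg 3: +50.1° → +80.1°, shortest Δλ = 30.0° (east) — does not cross 180°.
Leg 4: +80.1° → -139.5°, shortest Δλ = 140.4° (east) — crosses 180°.
Leg 5: -139.5° → +151.6°, shortest Δλ = -68.9° (west) — crosses 180°.
Leg 6: +151.6° → -76.0°, shortest Δλ = 132.4° (east) — crosses 180°.
Total crossings: 3.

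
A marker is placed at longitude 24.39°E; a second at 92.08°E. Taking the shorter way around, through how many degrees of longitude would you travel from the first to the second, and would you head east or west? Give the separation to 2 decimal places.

67.69° east

Raw difference: 92.08 − 24.39 = 67.69°.
Normalise into (−180°, 180°]: 67.69° stays 67.69°.
Positive ⇒ the second point lies to the east; separation 67.69°.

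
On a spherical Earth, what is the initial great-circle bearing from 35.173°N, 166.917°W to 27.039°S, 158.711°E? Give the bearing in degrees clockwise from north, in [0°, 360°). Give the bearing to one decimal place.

Δλ = 158.711 − -166.917 = 325.628°; wrapped into (−180°, 180°]: -34.372°.
θ = atan2( sin Δλ · cos φ₂ , cos φ₁ · sin φ₂ − sin φ₁ · cos φ₂ · cos Δλ )
  = atan2(-0.50286, -0.79509) = -147.689° → normalised to [0°, 360°): 212.311°.

212.3°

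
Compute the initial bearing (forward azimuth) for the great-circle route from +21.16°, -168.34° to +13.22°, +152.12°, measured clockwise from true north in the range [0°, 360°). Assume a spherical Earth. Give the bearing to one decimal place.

Δλ = 152.12 − -168.34 = 320.46°; wrapped into (−180°, 180°]: -39.54°.
θ = atan2( sin Δλ · cos φ₂ , cos φ₁ · sin φ₂ − sin φ₁ · cos φ₂ · cos Δλ )
  = atan2(-0.61975, -0.05773) = -95.322° → normalised to [0°, 360°): 264.678°.

264.7°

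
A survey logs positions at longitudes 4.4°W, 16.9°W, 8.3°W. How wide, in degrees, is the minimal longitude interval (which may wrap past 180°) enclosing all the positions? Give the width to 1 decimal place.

Sort the longitudes: -16.9°, -8.3°, -4.4°.
Eastward gaps between consecutive values (wrapping around): 8.6°, 3.9°, 347.5°.
Largest gap = 347.5° ⇒ minimal covering band is its complement: 360° − 347.5° = 12.5°.
Band runs from -16.9° eastward to -4.4°.

12.5°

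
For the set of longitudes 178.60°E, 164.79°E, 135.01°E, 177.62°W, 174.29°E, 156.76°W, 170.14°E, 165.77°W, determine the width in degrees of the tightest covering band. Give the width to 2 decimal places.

68.23°

Sort the longitudes: -177.62°, -165.77°, -156.76°, +135.01°, +164.79°, +170.14°, +174.29°, +178.60°.
Eastward gaps between consecutive values (wrapping around): 11.85°, 9.01°, 291.77°, 29.78°, 5.35°, 4.15°, 4.31°, 3.78°.
Largest gap = 291.77° ⇒ minimal covering band is its complement: 360° − 291.77° = 68.23°.
Band runs from +135.01° eastward to -156.76°, crossing the antimeridian.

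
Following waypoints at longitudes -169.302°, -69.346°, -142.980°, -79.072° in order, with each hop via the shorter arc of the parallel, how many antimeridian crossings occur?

0

Leg 1: -169.302° → -69.346°, shortest Δλ = 99.956° (east) — does not cross 180°.
Leg 2: -69.346° → -142.980°, shortest Δλ = -73.634° (west) — does not cross 180°.
Leg 3: -142.980° → -79.072°, shortest Δλ = 63.908° (east) — does not cross 180°.
Total crossings: 0.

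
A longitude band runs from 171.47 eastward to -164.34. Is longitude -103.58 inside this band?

Band width going east from +171.47° to -164.34°: ((-164.34 − 171.47) mod 360) = 24.19°.
Offset of -103.58° east of the west edge: ((-103.58 − 171.47) mod 360) = 84.95°.
84.95° > 24.19° ⇒ outside.

No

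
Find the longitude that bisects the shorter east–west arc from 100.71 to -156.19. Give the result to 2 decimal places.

Signed shortest Δλ from +100.71° to -156.19° is +103.10°.
Midpoint longitude = +100.71° + (+103.10°)/2 = +100.71° + 51.55° = +152.26°.
(The naïve average (+100.71 + -156.19)/2 = -27.74° is on the wrong side of the globe.)

+152.26°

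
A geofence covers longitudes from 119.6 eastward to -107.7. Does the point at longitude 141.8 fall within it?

Yes

Band width going east from +119.6° to -107.7°: ((-107.7 − 119.6) mod 360) = 132.7°.
Offset of +141.8° east of the west edge: ((141.8 − 119.6) mod 360) = 22.2°.
22.2° ≤ 132.7° ⇒ inside.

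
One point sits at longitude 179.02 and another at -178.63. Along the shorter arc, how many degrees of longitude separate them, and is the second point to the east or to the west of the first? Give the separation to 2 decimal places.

Raw difference: -178.63 − 179.02 = -357.65°.
Normalise into (−180°, 180°]: -357.65° + 360° = 2.35°.
Positive ⇒ the second point lies to the east; separation 2.35°.

2.35° east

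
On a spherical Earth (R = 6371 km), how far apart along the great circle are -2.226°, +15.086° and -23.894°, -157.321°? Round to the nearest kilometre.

Δλ = -157.321 − 15.086 = -172.407°.
Δφ = -23.894 − -2.226 = -21.668°.
a = sin²(Δφ/2) + cos φ₁ · cos φ₂ · sin²(Δλ/2) = 0.944932.
c = 2·atan2(√a, √(1−a)) = 2.66784 rad → d = 6371·c ≈ 16996.82 km.

16997 km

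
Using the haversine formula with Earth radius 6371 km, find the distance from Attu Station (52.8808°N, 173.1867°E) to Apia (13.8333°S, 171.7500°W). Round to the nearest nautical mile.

Δλ = -171.7500 − 173.1867 = -344.9367°; wrapped into (−180°, 180°]: 15.0633°.
Δφ = -13.8333 − 52.8808 = -66.7141°.
a = sin²(Δφ/2) + cos φ₁ · cos φ₂ · sin²(Δλ/2) = 0.312407.
c = 2·atan2(√a, √(1−a)) = 1.18620 rad → d = 6371·c ≈ 7557.28 km ≈ 4080.60 nmi.

4081 nmi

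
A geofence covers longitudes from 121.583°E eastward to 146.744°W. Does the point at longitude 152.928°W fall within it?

Yes

Band width going east from +121.583° to -146.744°: ((-146.744 − 121.583) mod 360) = 91.673°.
Offset of -152.928° east of the west edge: ((-152.928 − 121.583) mod 360) = 85.489°.
85.489° ≤ 91.673° ⇒ inside.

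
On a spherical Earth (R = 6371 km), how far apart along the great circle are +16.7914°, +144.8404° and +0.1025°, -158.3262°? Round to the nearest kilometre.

6492 km

Δλ = -158.3262 − 144.8404 = -303.1666°; wrapped into (−180°, 180°]: 56.8334°.
Δφ = 0.1025 − 16.7914 = -16.6889°.
a = sin²(Δφ/2) + cos φ₁ · cos φ₂ · sin²(Δλ/2) = 0.237867.
c = 2·atan2(√a, √(1−a)) = 1.01894 rad → d = 6371·c ≈ 6491.69 km.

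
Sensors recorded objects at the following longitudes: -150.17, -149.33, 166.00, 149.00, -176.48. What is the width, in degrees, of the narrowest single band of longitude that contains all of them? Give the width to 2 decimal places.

Sort the longitudes: -176.48°, -150.17°, -149.33°, +149.00°, +166.00°.
Eastward gaps between consecutive values (wrapping around): 26.31°, 0.84°, 298.33°, 17.00°, 17.52°.
Largest gap = 298.33° ⇒ minimal covering band is its complement: 360° − 298.33° = 61.67°.
Band runs from +149.00° eastward to -149.33°, crossing the antimeridian.

61.67°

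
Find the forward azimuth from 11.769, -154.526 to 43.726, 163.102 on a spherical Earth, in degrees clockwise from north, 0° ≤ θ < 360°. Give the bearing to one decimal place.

319.4°

Δλ = 163.102 − -154.526 = 317.628°; wrapped into (−180°, 180°]: -42.372°.
θ = atan2( sin Δλ · cos φ₂ , cos φ₁ · sin φ₂ − sin φ₁ · cos φ₂ · cos Δλ )
  = atan2(-0.48703, 0.56779) = -40.622° → normalised to [0°, 360°): 319.378°.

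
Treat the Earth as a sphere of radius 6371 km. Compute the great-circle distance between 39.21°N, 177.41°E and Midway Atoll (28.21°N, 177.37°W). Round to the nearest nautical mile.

Δλ = -177.37 − 177.41 = -354.78°; wrapped into (−180°, 180°]: 5.22°.
Δφ = 28.21 − 39.21 = -11.00°.
a = sin²(Δφ/2) + cos φ₁ · cos φ₂ · sin²(Δλ/2) = 0.010602.
c = 2·atan2(√a, √(1−a)) = 0.20630 rad → d = 6371·c ≈ 1314.34 km ≈ 709.69 nmi.

710 nmi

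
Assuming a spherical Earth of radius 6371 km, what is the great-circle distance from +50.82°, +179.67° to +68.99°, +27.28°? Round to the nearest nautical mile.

3511 nmi

Δλ = 27.28 − 179.67 = -152.39°.
Δφ = 68.99 − 50.82 = 18.17°.
a = sin²(Δφ/2) + cos φ₁ · cos φ₂ · sin²(Δλ/2) = 0.238540.
c = 2·atan2(√a, √(1−a)) = 1.02052 rad → d = 6371·c ≈ 6501.76 km ≈ 3510.67 nmi.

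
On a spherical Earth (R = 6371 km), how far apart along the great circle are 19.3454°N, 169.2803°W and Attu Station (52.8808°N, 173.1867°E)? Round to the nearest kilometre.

4024 km

Δλ = 173.1867 − -169.2803 = 342.4670°; wrapped into (−180°, 180°]: -17.5330°.
Δφ = 52.8808 − 19.3454 = 33.5354°.
a = sin²(Δφ/2) + cos φ₁ · cos φ₂ · sin²(Δλ/2) = 0.096454.
c = 2·atan2(√a, √(1−a)) = 0.63159 rad → d = 6371·c ≈ 4023.83 km.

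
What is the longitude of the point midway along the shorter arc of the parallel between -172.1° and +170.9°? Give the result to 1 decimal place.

Signed shortest Δλ from -172.1° to +170.9° is -17.0°.
Midpoint longitude = -172.1° + (-17.0°)/2 = -172.1° − 8.5° = -180.6°.
Normalise into (−180°, 180°]: +179.4°.
(The naïve average (-172.1 + +170.9)/2 = -0.6° is on the wrong side of the globe.)

+179.4°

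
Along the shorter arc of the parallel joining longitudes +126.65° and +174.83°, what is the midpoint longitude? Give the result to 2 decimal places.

+150.74°

Signed shortest Δλ from +126.65° to +174.83° is +48.18°.
Midpoint longitude = +126.65° + (+48.18°)/2 = +126.65° + 24.09° = +150.74°.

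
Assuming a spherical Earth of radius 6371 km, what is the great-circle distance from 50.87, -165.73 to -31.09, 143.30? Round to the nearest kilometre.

10392 km

Δλ = 143.30 − -165.73 = 309.03°; wrapped into (−180°, 180°]: -50.97°.
Δφ = -31.09 − 50.87 = -81.96°.
a = sin²(Δφ/2) + cos φ₁ · cos φ₂ · sin²(Δλ/2) = 0.530121.
c = 2·atan2(√a, √(1−a)) = 1.63108 rad → d = 6371·c ≈ 10391.58 km.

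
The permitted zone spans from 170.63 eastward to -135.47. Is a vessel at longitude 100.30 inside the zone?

No

Band width going east from +170.63° to -135.47°: ((-135.47 − 170.63) mod 360) = 53.90°.
Offset of +100.30° east of the west edge: ((100.30 − 170.63) mod 360) = 289.67°.
289.67° > 53.90° ⇒ outside.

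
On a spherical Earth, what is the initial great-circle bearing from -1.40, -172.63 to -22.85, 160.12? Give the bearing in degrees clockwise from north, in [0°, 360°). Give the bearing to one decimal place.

228.9°

Δλ = 160.12 − -172.63 = 332.75°; wrapped into (−180°, 180°]: -27.25°.
θ = atan2( sin Δλ · cos φ₂ , cos φ₁ · sin φ₂ − sin φ₁ · cos φ₂ · cos Δλ )
  = atan2(-0.42194, -0.36819) = -131.108° → normalised to [0°, 360°): 228.892°.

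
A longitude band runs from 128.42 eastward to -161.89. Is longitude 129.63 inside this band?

Yes

Band width going east from +128.42° to -161.89°: ((-161.89 − 128.42) mod 360) = 69.69°.
Offset of +129.63° east of the west edge: ((129.63 − 128.42) mod 360) = 1.21°.
1.21° ≤ 69.69° ⇒ inside.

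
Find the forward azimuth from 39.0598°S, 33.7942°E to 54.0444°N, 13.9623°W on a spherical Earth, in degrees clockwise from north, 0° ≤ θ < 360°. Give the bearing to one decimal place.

333.6°

Δλ = -13.9623 − 33.7942 = -47.7565°.
θ = atan2( sin Δλ · cos φ₂ , cos φ₁ · sin φ₂ − sin φ₁ · cos φ₂ · cos Δλ )
  = atan2(-0.43467, 0.87728) = -26.357° → normalised to [0°, 360°): 333.643°.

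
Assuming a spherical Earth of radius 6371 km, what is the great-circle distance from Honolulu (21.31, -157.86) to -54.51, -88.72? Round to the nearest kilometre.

10667 km

Δλ = -88.72 − -157.86 = 69.14°.
Δφ = -54.51 − 21.31 = -75.82°.
a = sin²(Δφ/2) + cos φ₁ · cos φ₂ · sin²(Δλ/2) = 0.551651.
c = 2·atan2(√a, √(1−a)) = 1.67428 rad → d = 6371·c ≈ 10666.86 km.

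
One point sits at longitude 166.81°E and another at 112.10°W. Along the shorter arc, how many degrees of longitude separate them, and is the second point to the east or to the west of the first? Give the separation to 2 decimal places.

Raw difference: -112.10 − 166.81 = -278.91°.
Normalise into (−180°, 180°]: -278.91° + 360° = 81.09°.
Positive ⇒ the second point lies to the east; separation 81.09°.

81.09° east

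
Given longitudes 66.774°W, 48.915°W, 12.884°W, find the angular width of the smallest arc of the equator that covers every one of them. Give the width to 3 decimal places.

Sort the longitudes: -66.774°, -48.915°, -12.884°.
Eastward gaps between consecutive values (wrapping around): 17.859°, 36.031°, 306.110°.
Largest gap = 306.110° ⇒ minimal covering band is its complement: 360° − 306.110° = 53.890°.
Band runs from -66.774° eastward to -12.884°.

53.890°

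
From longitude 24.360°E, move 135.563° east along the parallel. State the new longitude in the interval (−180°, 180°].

Start at +24.360°; shift +135.563° → +159.923°.
+159.923° already lies in (−180°, 180°].

159.923°E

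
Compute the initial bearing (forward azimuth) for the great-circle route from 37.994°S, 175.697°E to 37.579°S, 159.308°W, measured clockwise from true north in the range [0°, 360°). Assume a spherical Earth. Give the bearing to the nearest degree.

Δλ = -159.308 − 175.697 = -335.005°; wrapped into (−180°, 180°]: 24.995°.
θ = atan2( sin Δλ · cos φ₂ , cos φ₁ · sin φ₂ − sin φ₁ · cos φ₂ · cos Δλ )
  = atan2(0.33487, -0.03845) = 96.550° → normalised to [0°, 360°): 96.550°.

97°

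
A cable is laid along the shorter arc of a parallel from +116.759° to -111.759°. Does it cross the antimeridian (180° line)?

Naïve |-111.759 − 116.759| = 228.518° > 180°, so the shorter arc goes the other way round — across 180°.
Signed shortest Δλ = ((-111.759 − 116.759 + 180) mod 360) − 180 = 131.482°.
Going east by 131.482° from +116.759° passes through 180° before reaching -111.759°.

Yes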